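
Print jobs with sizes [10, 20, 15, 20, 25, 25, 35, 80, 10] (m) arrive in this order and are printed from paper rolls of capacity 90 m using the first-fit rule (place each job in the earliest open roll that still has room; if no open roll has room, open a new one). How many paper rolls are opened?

  10 → roll 1 (new)  [load 10/90]
  20 → roll 1  [load 30/90]
  15 → roll 1  [load 45/90]
  20 → roll 1  [load 65/90]
  25 → roll 1  [load 90/90]
  25 → roll 2 (new)  [load 25/90]
  35 → roll 2  [load 60/90]
  80 → roll 3 (new)  [load 80/90]
  10 → roll 2  [load 70/90]
3 paper rolls opened.

3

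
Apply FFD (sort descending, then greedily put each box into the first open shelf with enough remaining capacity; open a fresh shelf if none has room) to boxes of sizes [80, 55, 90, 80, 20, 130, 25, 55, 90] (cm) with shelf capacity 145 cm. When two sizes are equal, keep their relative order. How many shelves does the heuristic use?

5

Sorted descending: 130, 90, 90, 80, 80, 55, 55, 25, 20.
  130 → shelf 1 (new)  [load 130/145]
  90 → shelf 2 (new)  [load 90/145]
  90 → shelf 3 (new)  [load 90/145]
  80 → shelf 4 (new)  [load 80/145]
  80 → shelf 5 (new)  [load 80/145]
  55 → shelf 2  [load 145/145]
  55 → shelf 3  [load 145/145]
  25 → shelf 4  [load 105/145]
  20 → shelf 4  [load 125/145]
5 shelves opened.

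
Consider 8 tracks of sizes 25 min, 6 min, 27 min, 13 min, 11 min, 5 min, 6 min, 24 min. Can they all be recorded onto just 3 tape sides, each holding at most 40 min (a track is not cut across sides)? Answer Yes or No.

Yes

A valid assignment using 3 tape sides:
  side 1: 27 + 13 = 40
  side 2: 25 + 6 + 6 = 37
  side 3: 24 + 11 + 5 = 40
Every load is within 40 min, so 3 tape sides suffice.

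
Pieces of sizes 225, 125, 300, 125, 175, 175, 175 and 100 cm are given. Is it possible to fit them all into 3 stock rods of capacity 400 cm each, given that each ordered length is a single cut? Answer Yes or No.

No

Total = 1400 cm; ⌈1400/400⌉ = 4.
At least 4 stock rods are required, but only 3 are allowed.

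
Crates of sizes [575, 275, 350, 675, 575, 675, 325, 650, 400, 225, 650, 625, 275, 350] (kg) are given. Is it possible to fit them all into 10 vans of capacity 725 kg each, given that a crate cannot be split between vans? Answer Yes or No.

Total = 6625 kg; ⌈6625/725⌉ = 10.
The bound of 10 does not rule out 10, but exhaustive search shows no assignment into 10 vans of capacity 725 kg exists — the minimum is 11.

No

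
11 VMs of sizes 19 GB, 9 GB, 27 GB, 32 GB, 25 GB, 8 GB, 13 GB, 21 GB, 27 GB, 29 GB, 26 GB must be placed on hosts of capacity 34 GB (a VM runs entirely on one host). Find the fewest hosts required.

Total = 32 + 29 + 27 + 27 + 26 + 25 + 21 + 19 + 13 + 9 + 8 = 236 GB.
Lower bound: ⌈236/34⌉ = 7 hosts.
Also, 8 VMs each exceed 17 GB, and no two of those can share a host, so at least 8 hosts are needed.
A packing using 8 hosts:
  host 1: 32 = 32
  host 2: 29 = 29
  host 3: 27 = 27
  host 4: 27 = 27
  host 5: 26 + 8 = 34
  host 6: 25 + 9 = 34
  host 7: 21 + 13 = 34
  host 8: 19 = 19
This matches the lower bound, so 8 is optimal.

8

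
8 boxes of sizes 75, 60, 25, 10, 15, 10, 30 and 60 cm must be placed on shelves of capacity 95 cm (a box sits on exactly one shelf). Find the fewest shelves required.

4

Total = 75 + 60 + 60 + 30 + 25 + 15 + 10 + 10 = 285 cm.
Lower bound: ⌈285/95⌉ = 3 shelves.
A packing using 4 shelves:
  shelf 1: 75 + 15 = 90
  shelf 2: 60 + 30 = 90
  shelf 3: 60 + 25 + 10 = 95
  shelf 4: 10 = 10
No arrangement into 3 shelves stays within capacity, so 4 is optimal.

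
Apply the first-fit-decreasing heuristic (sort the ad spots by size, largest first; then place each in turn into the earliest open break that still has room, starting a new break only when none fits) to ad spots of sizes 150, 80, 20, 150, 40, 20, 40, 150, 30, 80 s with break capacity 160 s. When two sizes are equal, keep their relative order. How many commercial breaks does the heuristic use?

5

Sorted descending: 150, 150, 150, 80, 80, 40, 40, 30, 20, 20.
  150 → break 1 (new)  [load 150/160]
  150 → break 2 (new)  [load 150/160]
  150 → break 3 (new)  [load 150/160]
  80 → break 4 (new)  [load 80/160]
  80 → break 4  [load 160/160]
  40 → break 5 (new)  [load 40/160]
  40 → break 5  [load 80/160]
  30 → break 5  [load 110/160]
  20 → break 5  [load 130/160]
  20 → break 5  [load 150/160]
5 commercial breaks opened.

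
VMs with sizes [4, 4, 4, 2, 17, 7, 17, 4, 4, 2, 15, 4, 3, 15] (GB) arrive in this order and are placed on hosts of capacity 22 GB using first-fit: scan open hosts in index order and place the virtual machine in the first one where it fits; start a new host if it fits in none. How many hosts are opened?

5

  4 → host 1 (new)  [load 4/22]
  4 → host 1  [load 8/22]
  4 → host 1  [load 12/22]
  2 → host 1  [load 14/22]
  17 → host 2 (new)  [load 17/22]
  7 → host 1  [load 21/22]
  17 → host 3 (new)  [load 17/22]
  4 → host 2  [load 21/22]
  4 → host 3  [load 21/22]
  2 → host 4 (new)  [load 2/22]
  15 → host 4  [load 17/22]
  4 → host 4  [load 21/22]
  3 → host 5 (new)  [load 3/22]
  15 → host 5  [load 18/22]
5 hosts opened.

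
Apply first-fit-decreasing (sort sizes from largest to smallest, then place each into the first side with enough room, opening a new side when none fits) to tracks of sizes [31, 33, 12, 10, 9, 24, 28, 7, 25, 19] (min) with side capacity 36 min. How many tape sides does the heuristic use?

Sorted descending: 33, 31, 28, 25, 24, 19, 12, 10, 9, 7.
  33 → side 1 (new)  [load 33/36]
  31 → side 2 (new)  [load 31/36]
  28 → side 3 (new)  [load 28/36]
  25 → side 4 (new)  [load 25/36]
  24 → side 5 (new)  [load 24/36]
  19 → side 6 (new)  [load 19/36]
  12 → side 5  [load 36/36]
  10 → side 4  [load 35/36]
  9 → side 6  [load 28/36]
  7 → side 3  [load 35/36]
6 tape sides opened.

6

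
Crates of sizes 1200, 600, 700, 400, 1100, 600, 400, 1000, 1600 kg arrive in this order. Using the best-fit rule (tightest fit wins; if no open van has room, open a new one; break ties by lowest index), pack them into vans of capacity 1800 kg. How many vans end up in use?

  1200 → van 1 (new)  [load 1200/1800]
  600 → van 1  [load 1800/1800]
  700 → van 2 (new)  [load 700/1800]
  400 → van 2  [load 1100/1800]
  1100 → van 3 (new)  [load 1100/1800]
  600 → van 2  [load 1700/1800]
  400 → van 3  [load 1500/1800]
  1000 → van 4 (new)  [load 1000/1800]
  1600 → van 5 (new)  [load 1600/1800]
5 vans opened.

5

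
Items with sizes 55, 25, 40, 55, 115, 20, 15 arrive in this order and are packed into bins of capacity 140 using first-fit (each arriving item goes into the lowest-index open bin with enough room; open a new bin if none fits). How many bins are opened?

  55 → bin 1 (new)  [load 55/140]
  25 → bin 1  [load 80/140]
  40 → bin 1  [load 120/140]
  55 → bin 2 (new)  [load 55/140]
  115 → bin 3 (new)  [load 115/140]
  20 → bin 1  [load 140/140]
  15 → bin 2  [load 70/140]
3 bins opened.

3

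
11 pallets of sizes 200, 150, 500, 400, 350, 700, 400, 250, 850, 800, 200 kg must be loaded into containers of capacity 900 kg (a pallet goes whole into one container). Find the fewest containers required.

6

Total = 850 + 800 + 700 + 500 + 400 + 400 + 350 + 250 + 200 + 200 + 150 = 4800 kg.
Lower bound: ⌈4800/900⌉ = 6 containers.
A packing using 6 containers:
  container 1: 850 = 850
  container 2: 800 = 800
  container 3: 700 + 200 = 900
  container 4: 500 + 400 = 900
  container 5: 400 + 350 + 150 = 900
  container 6: 250 + 200 = 450
This matches the lower bound, so 6 is optimal.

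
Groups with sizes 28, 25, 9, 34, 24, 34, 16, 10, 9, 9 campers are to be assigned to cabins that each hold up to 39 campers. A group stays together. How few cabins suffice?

6

Total = 34 + 34 + 28 + 25 + 24 + 16 + 10 + 9 + 9 + 9 = 198 campers.
Lower bound: ⌈198/39⌉ = 6 cabins.
A packing using 6 cabins:
  cabin 1: 34 = 34
  cabin 2: 34 = 34
  cabin 3: 28 + 10 = 38
  cabin 4: 25 + 9 = 34
  cabin 5: 24 + 9 = 33
  cabin 6: 16 + 9 = 25
This matches the lower bound, so 6 is optimal.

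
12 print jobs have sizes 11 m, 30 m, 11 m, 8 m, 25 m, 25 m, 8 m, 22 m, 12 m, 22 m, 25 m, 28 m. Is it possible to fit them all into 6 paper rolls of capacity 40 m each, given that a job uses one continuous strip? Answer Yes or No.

No

Total = 227 m; ⌈227/40⌉ = 6.
7 print jobs each exceed half the capacity and cannot share a roll, forcing at least 7 paper rolls.
At least 7 paper rolls are required, but only 6 are allowed.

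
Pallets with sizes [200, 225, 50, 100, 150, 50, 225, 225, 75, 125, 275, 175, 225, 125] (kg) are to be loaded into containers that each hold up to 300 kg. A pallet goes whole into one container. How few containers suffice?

8

Total = 275 + 225 + 225 + 225 + 225 + 200 + 175 + 150 + 125 + 125 + 100 + 75 + 50 + 50 = 2225 kg.
Lower bound: ⌈2225/300⌉ = 8 containers.
A packing using 8 containers:
  container 1: 275 = 275
  container 2: 225 + 75 = 300
  container 3: 225 + 50 = 275
  container 4: 225 + 50 = 275
  container 5: 225 = 225
  container 6: 200 + 100 = 300
  container 7: 175 + 125 = 300
  container 8: 150 + 125 = 275
This matches the lower bound, so 8 is optimal.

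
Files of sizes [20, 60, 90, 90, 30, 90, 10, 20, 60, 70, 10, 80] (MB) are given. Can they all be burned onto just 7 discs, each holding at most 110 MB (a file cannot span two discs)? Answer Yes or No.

Yes

A valid assignment using 7 discs:
  disc 1: 90 + 20 = 110
  disc 2: 90 + 20 = 110
  disc 3: 90 + 10 + 10 = 110
  disc 4: 80 + 30 = 110
  disc 5: 70 = 70
  disc 6: 60 = 60
  disc 7: 60 = 60
Every load is within 110 MB, so 7 discs suffice.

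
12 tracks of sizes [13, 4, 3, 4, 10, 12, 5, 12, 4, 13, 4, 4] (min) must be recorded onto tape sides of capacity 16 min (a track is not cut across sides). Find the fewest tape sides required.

6

Total = 13 + 13 + 12 + 12 + 10 + 5 + 4 + 4 + 4 + 4 + 4 + 3 = 88 min.
Lower bound: ⌈88/16⌉ = 6 tape sides.
A packing using 6 tape sides:
  side 1: 13 + 3 = 16
  side 2: 13 = 13
  side 3: 12 + 4 = 16
  side 4: 12 + 4 = 16
  side 5: 10 + 5 = 15
  side 6: 4 + 4 + 4 = 12
This matches the lower bound, so 6 is optimal.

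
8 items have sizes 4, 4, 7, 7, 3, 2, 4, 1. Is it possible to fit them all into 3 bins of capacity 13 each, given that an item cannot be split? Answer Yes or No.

Yes

A valid assignment using 3 bins:
  bin 1: 7 + 4 + 2 = 13
  bin 2: 7 + 4 + 1 = 12
  bin 3: 4 + 3 = 7
Every load is within 13, so 3 bins suffice.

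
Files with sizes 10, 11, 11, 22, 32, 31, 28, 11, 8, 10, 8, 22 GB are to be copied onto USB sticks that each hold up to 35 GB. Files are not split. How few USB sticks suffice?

Total = 32 + 31 + 28 + 22 + 22 + 11 + 11 + 11 + 10 + 10 + 8 + 8 = 204 GB.
Lower bound: ⌈204/35⌉ = 6 USB sticks.
A packing using 7 USB sticks:
  USB stick 1: 32 = 32
  USB stick 2: 31 = 31
  USB stick 3: 28 = 28
  USB stick 4: 22 + 11 = 33
  USB stick 5: 22 + 11 = 33
  USB stick 6: 11 + 10 + 10 = 31
  USB stick 7: 8 + 8 = 16
No arrangement into 6 USB sticks stays within capacity, so 7 is optimal.

7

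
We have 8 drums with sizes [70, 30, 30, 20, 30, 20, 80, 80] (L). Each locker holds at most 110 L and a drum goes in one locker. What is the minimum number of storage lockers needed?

4

Total = 80 + 80 + 70 + 30 + 30 + 30 + 20 + 20 = 360 L.
Lower bound: ⌈360/110⌉ = 4 storage lockers.
A packing using 4 storage lockers:
  locker 1: 80 + 30 = 110
  locker 2: 80 + 30 = 110
  locker 3: 70 + 30 = 100
  locker 4: 20 + 20 = 40
This matches the lower bound, so 4 is optimal.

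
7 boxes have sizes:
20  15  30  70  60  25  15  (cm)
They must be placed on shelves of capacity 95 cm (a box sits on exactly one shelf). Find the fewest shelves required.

Total = 70 + 60 + 30 + 25 + 20 + 15 + 15 = 235 cm.
Lower bound: ⌈235/95⌉ = 3 shelves.
A packing using 3 shelves:
  shelf 1: 70 + 25 = 95
  shelf 2: 60 + 30 = 90
  shelf 3: 20 + 15 + 15 = 50
This matches the lower bound, so 3 is optimal.

3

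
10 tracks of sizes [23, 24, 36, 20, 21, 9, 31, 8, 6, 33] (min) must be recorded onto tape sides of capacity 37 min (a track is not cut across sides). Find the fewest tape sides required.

Total = 36 + 33 + 31 + 24 + 23 + 21 + 20 + 9 + 8 + 6 = 211 min.
Lower bound: ⌈211/37⌉ = 6 tape sides.
Also, 7 tracks each exceed 37/2 min, and no two of those can share a side, so at least 7 tape sides are needed.
A packing using 7 tape sides:
  side 1: 36 = 36
  side 2: 33 = 33
  side 3: 31 + 6 = 37
  side 4: 24 + 9 = 33
  side 5: 23 + 8 = 31
  side 6: 21 = 21
  side 7: 20 = 20
This matches the lower bound, so 7 is optimal.

7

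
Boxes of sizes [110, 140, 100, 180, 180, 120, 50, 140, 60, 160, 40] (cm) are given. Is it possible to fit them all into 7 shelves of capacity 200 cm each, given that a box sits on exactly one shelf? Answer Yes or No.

No

Total = 1280 cm; ⌈1280/200⌉ = 7.
The bound of 7 does not rule out 7, but exhaustive search shows no assignment into 7 shelves of capacity 200 cm exists — the minimum is 8.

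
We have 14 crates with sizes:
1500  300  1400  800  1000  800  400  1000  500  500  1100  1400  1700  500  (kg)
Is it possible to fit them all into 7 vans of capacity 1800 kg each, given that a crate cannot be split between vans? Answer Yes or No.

No

Total = 12900 kg; ⌈12900/1800⌉ = 8.
At least 8 vans are required, but only 7 are allowed.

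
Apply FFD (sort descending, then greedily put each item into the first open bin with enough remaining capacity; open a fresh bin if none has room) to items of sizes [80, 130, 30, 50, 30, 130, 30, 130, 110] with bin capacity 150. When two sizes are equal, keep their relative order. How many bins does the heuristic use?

Sorted descending: 130, 130, 130, 110, 80, 50, 30, 30, 30.
  130 → bin 1 (new)  [load 130/150]
  130 → bin 2 (new)  [load 130/150]
  130 → bin 3 (new)  [load 130/150]
  110 → bin 4 (new)  [load 110/150]
  80 → bin 5 (new)  [load 80/150]
  50 → bin 5  [load 130/150]
  30 → bin 4  [load 140/150]
  30 → bin 6 (new)  [load 30/150]
  30 → bin 6  [load 60/150]
6 bins opened.

6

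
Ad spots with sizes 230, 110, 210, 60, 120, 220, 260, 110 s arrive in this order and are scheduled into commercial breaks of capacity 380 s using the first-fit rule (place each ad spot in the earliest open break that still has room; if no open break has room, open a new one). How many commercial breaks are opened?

  230 → break 1 (new)  [load 230/380]
  110 → break 1  [load 340/380]
  210 → break 2 (new)  [load 210/380]
  60 → break 2  [load 270/380]
  120 → break 3 (new)  [load 120/380]
  220 → break 3  [load 340/380]
  260 → break 4 (new)  [load 260/380]
  110 → break 2  [load 380/380]
4 commercial breaks opened.

4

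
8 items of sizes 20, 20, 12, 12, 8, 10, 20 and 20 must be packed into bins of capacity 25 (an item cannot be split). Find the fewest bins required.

6

Total = 20 + 20 + 20 + 20 + 12 + 12 + 10 + 8 = 122.
Lower bound: ⌈122/25⌉ = 5 bins.
A packing using 6 bins:
  bin 1: 20 = 20
  bin 2: 20 = 20
  bin 3: 20 = 20
  bin 4: 20 = 20
  bin 5: 12 + 12 = 24
  bin 6: 10 + 8 = 18
No arrangement into 5 bins stays within capacity, so 6 is optimal.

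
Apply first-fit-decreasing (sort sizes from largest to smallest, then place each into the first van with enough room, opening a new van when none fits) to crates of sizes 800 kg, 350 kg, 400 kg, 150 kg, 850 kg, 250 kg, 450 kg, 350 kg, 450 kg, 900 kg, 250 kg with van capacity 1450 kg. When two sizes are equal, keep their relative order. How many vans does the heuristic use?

Sorted descending: 900, 850, 800, 450, 450, 400, 350, 350, 250, 250, 150.
  900 → van 1 (new)  [load 900/1450]
  850 → van 2 (new)  [load 850/1450]
  800 → van 3 (new)  [load 800/1450]
  450 → van 1  [load 1350/1450]
  450 → van 2  [load 1300/1450]
  400 → van 3  [load 1200/1450]
  350 → van 4 (new)  [load 350/1450]
  350 → van 4  [load 700/1450]
  250 → van 3  [load 1450/1450]
  250 → van 4  [load 950/1450]
  150 → van 2  [load 1450/1450]
4 vans opened.

4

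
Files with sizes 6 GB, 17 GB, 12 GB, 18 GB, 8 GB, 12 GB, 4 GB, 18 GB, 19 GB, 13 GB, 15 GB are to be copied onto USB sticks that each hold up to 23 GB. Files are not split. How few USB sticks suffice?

8

Total = 19 + 18 + 18 + 17 + 15 + 13 + 12 + 12 + 8 + 6 + 4 = 142 GB.
Lower bound: ⌈142/23⌉ = 7 USB sticks.
Also, 8 files each exceed 23/2 GB, and no two of those can share a USB stick, so at least 8 USB sticks are needed.
A packing using 8 USB sticks:
  USB stick 1: 19 + 4 = 23
  USB stick 2: 18 = 18
  USB stick 3: 18 = 18
  USB stick 4: 17 + 6 = 23
  USB stick 5: 15 + 8 = 23
  USB stick 6: 13 = 13
  USB stick 7: 12 = 12
  USB stick 8: 12 = 12
This matches the lower bound, so 8 is optimal.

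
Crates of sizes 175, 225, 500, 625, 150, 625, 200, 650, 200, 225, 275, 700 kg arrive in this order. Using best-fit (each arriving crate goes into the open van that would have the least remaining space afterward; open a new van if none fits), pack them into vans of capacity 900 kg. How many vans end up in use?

  175 → van 1 (new)  [load 175/900]
  225 → van 1  [load 400/900]
  500 → van 1  [load 900/900]
  625 → van 2 (new)  [load 625/900]
  150 → van 2  [load 775/900]
  625 → van 3 (new)  [load 625/900]
  200 → van 3  [load 825/900]
  650 → van 4 (new)  [load 650/900]
  200 → van 4  [load 850/900]
  225 → van 5 (new)  [load 225/900]
  275 → van 5  [load 500/900]
  700 → van 6 (new)  [load 700/900]
6 vans opened.

6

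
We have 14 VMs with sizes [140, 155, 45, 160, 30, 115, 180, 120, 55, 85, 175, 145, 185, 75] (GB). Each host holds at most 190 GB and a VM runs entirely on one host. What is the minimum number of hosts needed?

Total = 185 + 180 + 175 + 160 + 155 + 145 + 140 + 120 + 115 + 85 + 75 + 55 + 45 + 30 = 1665 GB.
Lower bound: ⌈1665/190⌉ = 9 hosts.
A packing using 10 hosts:
  host 1: 185 = 185
  host 2: 180 = 180
  host 3: 175 = 175
  host 4: 160 + 30 = 190
  host 5: 155 = 155
  host 6: 145 + 45 = 190
  host 7: 140 = 140
  host 8: 120 + 55 = 175
  host 9: 115 + 75 = 190
  host 10: 85 = 85
No arrangement into 9 hosts stays within capacity, so 10 is optimal.

10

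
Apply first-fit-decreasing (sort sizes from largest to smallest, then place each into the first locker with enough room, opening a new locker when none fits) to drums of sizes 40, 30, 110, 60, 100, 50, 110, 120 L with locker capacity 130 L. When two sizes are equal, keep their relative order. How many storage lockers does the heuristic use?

Sorted descending: 120, 110, 110, 100, 60, 50, 40, 30.
  120 → locker 1 (new)  [load 120/130]
  110 → locker 2 (new)  [load 110/130]
  110 → locker 3 (new)  [load 110/130]
  100 → locker 4 (new)  [load 100/130]
  60 → locker 5 (new)  [load 60/130]
  50 → locker 5  [load 110/130]
  40 → locker 6 (new)  [load 40/130]
  30 → locker 4  [load 130/130]
6 storage lockers opened.

6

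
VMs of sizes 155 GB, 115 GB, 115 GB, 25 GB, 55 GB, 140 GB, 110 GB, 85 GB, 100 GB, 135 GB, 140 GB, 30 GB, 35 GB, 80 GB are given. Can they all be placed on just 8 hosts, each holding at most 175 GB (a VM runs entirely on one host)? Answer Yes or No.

No

Total = 1320 GB; ⌈1320/175⌉ = 8.
The bound of 8 does not rule out 8, but exhaustive search shows no assignment into 8 hosts of capacity 175 GB exists — the minimum is 9.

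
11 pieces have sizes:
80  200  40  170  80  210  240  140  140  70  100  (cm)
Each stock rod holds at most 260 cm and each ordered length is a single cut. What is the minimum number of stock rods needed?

Total = 240 + 210 + 200 + 170 + 140 + 140 + 100 + 80 + 80 + 70 + 40 = 1470 cm.
Lower bound: ⌈1470/260⌉ = 6 stock rods.
A packing using 7 stock rods:
  stock rod 1: 240 = 240
  stock rod 2: 210 + 40 = 250
  stock rod 3: 200 = 200
  stock rod 4: 170 + 80 = 250
  stock rod 5: 140 + 100 = 240
  stock rod 6: 140 + 80 = 220
  stock rod 7: 70 = 70
No arrangement into 6 stock rods stays within capacity, so 7 is optimal.

7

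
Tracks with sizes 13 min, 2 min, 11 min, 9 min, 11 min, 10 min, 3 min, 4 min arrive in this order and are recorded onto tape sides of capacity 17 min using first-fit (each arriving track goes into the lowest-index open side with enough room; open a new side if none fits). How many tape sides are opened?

  13 → side 1 (new)  [load 13/17]
  2 → side 1  [load 15/17]
  11 → side 2 (new)  [load 11/17]
  9 → side 3 (new)  [load 9/17]
  11 → side 4 (new)  [load 11/17]
  10 → side 5 (new)  [load 10/17]
  3 → side 2  [load 14/17]
  4 → side 3  [load 13/17]
5 tape sides opened.

5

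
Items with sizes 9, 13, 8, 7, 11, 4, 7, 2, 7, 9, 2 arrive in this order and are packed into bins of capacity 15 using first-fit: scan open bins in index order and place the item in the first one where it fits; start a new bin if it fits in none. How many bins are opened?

  9 → bin 1 (new)  [load 9/15]
  13 → bin 2 (new)  [load 13/15]
  8 → bin 3 (new)  [load 8/15]
  7 → bin 3  [load 15/15]
  11 → bin 4 (new)  [load 11/15]
  4 → bin 1  [load 13/15]
  7 → bin 5 (new)  [load 7/15]
  2 → bin 1  [load 15/15]
  7 → bin 5  [load 14/15]
  9 → bin 6 (new)  [load 9/15]
  2 → bin 2  [load 15/15]
6 bins opened.

6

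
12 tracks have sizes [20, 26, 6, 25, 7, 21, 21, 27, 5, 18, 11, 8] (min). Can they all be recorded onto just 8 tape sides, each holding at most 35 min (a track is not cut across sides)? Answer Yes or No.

Yes

A valid assignment using 7 tape sides:
  side 1: 27 + 8 = 35
  side 2: 26 + 7 = 33
  side 3: 25 + 6 = 31
  side 4: 21 + 11 = 32
  side 5: 21 + 5 = 26
  side 6: 20 = 20
  side 7: 18 = 18
That uses only 7 ≤ 8, so 8 tape sides are enough.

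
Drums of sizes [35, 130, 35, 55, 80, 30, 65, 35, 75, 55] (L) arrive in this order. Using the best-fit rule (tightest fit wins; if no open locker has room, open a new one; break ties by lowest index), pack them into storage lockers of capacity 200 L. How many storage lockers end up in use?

  35 → locker 1 (new)  [load 35/200]
  130 → locker 1  [load 165/200]
  35 → locker 1  [load 200/200]
  55 → locker 2 (new)  [load 55/200]
  80 → locker 2  [load 135/200]
  30 → locker 2  [load 165/200]
  65 → locker 3 (new)  [load 65/200]
  35 → locker 2  [load 200/200]
  75 → locker 3  [load 140/200]
  55 → locker 3  [load 195/200]
3 storage lockers opened.

3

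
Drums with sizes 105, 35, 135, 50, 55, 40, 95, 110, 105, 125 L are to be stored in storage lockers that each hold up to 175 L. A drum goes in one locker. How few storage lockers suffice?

6

Total = 135 + 125 + 110 + 105 + 105 + 95 + 55 + 50 + 40 + 35 = 855 L.
Lower bound: ⌈855/175⌉ = 5 storage lockers.
Also, 6 drums each exceed 175/2 L, and no two of those can share a locker, so at least 6 storage lockers are needed.
A packing using 6 storage lockers:
  locker 1: 135 + 40 = 175
  locker 2: 125 + 50 = 175
  locker 3: 110 + 55 = 165
  locker 4: 105 + 35 = 140
  locker 5: 105 = 105
  locker 6: 95 = 95
This matches the lower bound, so 6 is optimal.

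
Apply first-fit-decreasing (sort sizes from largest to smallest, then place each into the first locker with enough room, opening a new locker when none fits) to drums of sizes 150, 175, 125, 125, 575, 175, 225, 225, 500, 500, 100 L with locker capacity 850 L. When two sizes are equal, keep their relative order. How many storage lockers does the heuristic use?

4

Sorted descending: 575, 500, 500, 225, 225, 175, 175, 150, 125, 125, 100.
  575 → locker 1 (new)  [load 575/850]
  500 → locker 2 (new)  [load 500/850]
  500 → locker 3 (new)  [load 500/850]
  225 → locker 1  [load 800/850]
  225 → locker 2  [load 725/850]
  175 → locker 3  [load 675/850]
  175 → locker 3  [load 850/850]
  150 → locker 4 (new)  [load 150/850]
  125 → locker 2  [load 850/850]
  125 → locker 4  [load 275/850]
  100 → locker 4  [load 375/850]
4 storage lockers opened.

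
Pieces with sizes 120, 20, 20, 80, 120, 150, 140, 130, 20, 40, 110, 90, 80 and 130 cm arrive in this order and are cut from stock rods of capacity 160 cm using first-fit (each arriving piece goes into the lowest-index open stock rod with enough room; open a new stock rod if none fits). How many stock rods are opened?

10

  120 → stock rod 1 (new)  [load 120/160]
  20 → stock rod 1  [load 140/160]
  20 → stock rod 1  [load 160/160]
  80 → stock rod 2 (new)  [load 80/160]
  120 → stock rod 3 (new)  [load 120/160]
  150 → stock rod 4 (new)  [load 150/160]
  140 → stock rod 5 (new)  [load 140/160]
  130 → stock rod 6 (new)  [load 130/160]
  20 → stock rod 2  [load 100/160]
  40 → stock rod 2  [load 140/160]
  110 → stock rod 7 (new)  [load 110/160]
  90 → stock rod 8 (new)  [load 90/160]
  80 → stock rod 9 (new)  [load 80/160]
  130 → stock rod 10 (new)  [load 130/160]
10 stock rods opened.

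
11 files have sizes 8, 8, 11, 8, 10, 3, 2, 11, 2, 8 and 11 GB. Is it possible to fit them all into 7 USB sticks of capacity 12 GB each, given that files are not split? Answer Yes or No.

No

Total = 82 GB; ⌈82/12⌉ = 7.
8 files each exceed half the capacity and cannot share a USB stick, forcing at least 8 USB sticks.
At least 8 USB sticks are required, but only 7 are allowed.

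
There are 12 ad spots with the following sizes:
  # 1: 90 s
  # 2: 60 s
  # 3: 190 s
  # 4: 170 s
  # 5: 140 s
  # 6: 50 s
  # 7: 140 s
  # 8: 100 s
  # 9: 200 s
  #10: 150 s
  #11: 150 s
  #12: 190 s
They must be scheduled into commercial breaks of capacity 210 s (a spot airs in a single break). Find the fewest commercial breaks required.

9

Total = 200 + 190 + 190 + 170 + 150 + 150 + 140 + 140 + 100 + 90 + 60 + 50 = 1630 s.
Lower bound: ⌈1630/210⌉ = 8 commercial breaks.
A packing using 9 commercial breaks:
  break 1: 200 = 200
  break 2: 190 = 190
  break 3: 190 = 190
  break 4: 170 = 170
  break 5: 150 + 60 = 210
  break 6: 150 + 50 = 200
  break 7: 140 = 140
  break 8: 140 = 140
  break 9: 100 + 90 = 190
No arrangement into 8 commercial breaks stays within capacity, so 9 is optimal.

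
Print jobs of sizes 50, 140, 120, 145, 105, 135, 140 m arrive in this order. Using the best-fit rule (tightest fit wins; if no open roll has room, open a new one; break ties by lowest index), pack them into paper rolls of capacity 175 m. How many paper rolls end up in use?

  50 → roll 1 (new)  [load 50/175]
  140 → roll 2 (new)  [load 140/175]
  120 → roll 1  [load 170/175]
  145 → roll 3 (new)  [load 145/175]
  105 → roll 4 (new)  [load 105/175]
  135 → roll 5 (new)  [load 135/175]
  140 → roll 6 (new)  [load 140/175]
6 paper rolls opened.

6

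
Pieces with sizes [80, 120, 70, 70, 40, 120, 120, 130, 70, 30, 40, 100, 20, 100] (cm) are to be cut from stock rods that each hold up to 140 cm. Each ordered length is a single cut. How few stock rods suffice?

Total = 130 + 120 + 120 + 120 + 100 + 100 + 80 + 70 + 70 + 70 + 40 + 40 + 30 + 20 = 1110 cm.
Lower bound: ⌈1110/140⌉ = 8 stock rods.
A packing using 9 stock rods:
  stock rod 1: 130 = 130
  stock rod 2: 120 + 20 = 140
  stock rod 3: 120 = 120
  stock rod 4: 120 = 120
  stock rod 5: 100 + 40 = 140
  stock rod 6: 100 + 40 = 140
  stock rod 7: 80 + 30 = 110
  stock rod 8: 70 + 70 = 140
  stock rod 9: 70 = 70
No arrangement into 8 stock rods stays within capacity, so 9 is optimal.

9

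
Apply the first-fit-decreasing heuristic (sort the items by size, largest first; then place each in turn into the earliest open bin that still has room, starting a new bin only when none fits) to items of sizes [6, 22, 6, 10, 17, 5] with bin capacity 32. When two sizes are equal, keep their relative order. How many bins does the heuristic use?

3

Sorted descending: 22, 17, 10, 6, 6, 5.
  22 → bin 1 (new)  [load 22/32]
  17 → bin 2 (new)  [load 17/32]
  10 → bin 1  [load 32/32]
  6 → bin 2  [load 23/32]
  6 → bin 2  [load 29/32]
  5 → bin 3 (new)  [load 5/32]
3 bins opened.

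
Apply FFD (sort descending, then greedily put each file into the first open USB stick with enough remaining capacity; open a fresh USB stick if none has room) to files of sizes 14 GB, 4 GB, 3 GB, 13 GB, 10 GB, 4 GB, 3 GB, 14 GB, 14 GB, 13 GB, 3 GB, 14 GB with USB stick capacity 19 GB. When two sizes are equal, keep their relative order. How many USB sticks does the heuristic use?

Sorted descending: 14, 14, 14, 14, 13, 13, 10, 4, 4, 3, 3, 3.
  14 → USB stick 1 (new)  [load 14/19]
  14 → USB stick 2 (new)  [load 14/19]
  14 → USB stick 3 (new)  [load 14/19]
  14 → USB stick 4 (new)  [load 14/19]
  13 → USB stick 5 (new)  [load 13/19]
  13 → USB stick 6 (new)  [load 13/19]
  10 → USB stick 7 (new)  [load 10/19]
  4 → USB stick 1  [load 18/19]
  4 → USB stick 2  [load 18/19]
  3 → USB stick 3  [load 17/19]
  3 → USB stick 4  [load 17/19]
  3 → USB stick 5  [load 16/19]
7 USB sticks opened.

7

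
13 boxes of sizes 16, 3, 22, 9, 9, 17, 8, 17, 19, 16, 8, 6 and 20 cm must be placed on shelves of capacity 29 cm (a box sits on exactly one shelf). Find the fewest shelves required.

7

Total = 22 + 20 + 19 + 17 + 17 + 16 + 16 + 9 + 9 + 8 + 8 + 6 + 3 = 170 cm.
Lower bound: ⌈170/29⌉ = 6 shelves.
Also, 7 boxes each exceed 29/2 cm, and no two of those can share a shelf, so at least 7 shelves are needed.
A packing using 7 shelves:
  shelf 1: 22 + 6 = 28
  shelf 2: 20 + 9 = 29
  shelf 3: 19 + 9 = 28
  shelf 4: 17 + 8 + 3 = 28
  shelf 5: 17 + 8 = 25
  shelf 6: 16 = 16
  shelf 7: 16 = 16
This matches the lower bound, so 7 is optimal.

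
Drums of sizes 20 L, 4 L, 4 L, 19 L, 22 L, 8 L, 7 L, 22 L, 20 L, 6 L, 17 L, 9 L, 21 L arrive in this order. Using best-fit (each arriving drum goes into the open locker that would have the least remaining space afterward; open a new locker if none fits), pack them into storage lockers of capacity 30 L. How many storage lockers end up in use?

7

  20 → locker 1 (new)  [load 20/30]
  4 → locker 1  [load 24/30]
  4 → locker 1  [load 28/30]
  19 → locker 2 (new)  [load 19/30]
  22 → locker 3 (new)  [load 22/30]
  8 → locker 3  [load 30/30]
  7 → locker 2  [load 26/30]
  22 → locker 4 (new)  [load 22/30]
  20 → locker 5 (new)  [load 20/30]
  6 → locker 4  [load 28/30]
  17 → locker 6 (new)  [load 17/30]
  9 → locker 5  [load 29/30]
  21 → locker 7 (new)  [load 21/30]
7 storage lockers opened.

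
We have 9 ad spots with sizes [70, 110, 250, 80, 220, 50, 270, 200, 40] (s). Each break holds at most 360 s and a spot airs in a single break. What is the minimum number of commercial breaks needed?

Total = 270 + 250 + 220 + 200 + 110 + 80 + 70 + 50 + 40 = 1290 s.
Lower bound: ⌈1290/360⌉ = 4 commercial breaks.
A packing using 4 commercial breaks:
  break 1: 270 + 80 = 350
  break 2: 250 + 110 = 360
  break 3: 220 + 70 + 50 = 340
  break 4: 200 + 40 = 240
This matches the lower bound, so 4 is optimal.

4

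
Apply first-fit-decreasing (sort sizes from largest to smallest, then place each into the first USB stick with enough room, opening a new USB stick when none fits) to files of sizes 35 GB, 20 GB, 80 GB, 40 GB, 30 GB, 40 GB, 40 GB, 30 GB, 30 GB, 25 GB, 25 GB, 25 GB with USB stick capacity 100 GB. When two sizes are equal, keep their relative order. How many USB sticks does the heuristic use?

Sorted descending: 80, 40, 40, 40, 35, 30, 30, 30, 25, 25, 25, 20.
  80 → USB stick 1 (new)  [load 80/100]
  40 → USB stick 2 (new)  [load 40/100]
  40 → USB stick 2  [load 80/100]
  40 → USB stick 3 (new)  [load 40/100]
  35 → USB stick 3  [load 75/100]
  30 → USB stick 4 (new)  [load 30/100]
  30 → USB stick 4  [load 60/100]
  30 → USB stick 4  [load 90/100]
  25 → USB stick 3  [load 100/100]
  25 → USB stick 5 (new)  [load 25/100]
  25 → USB stick 5  [load 50/100]
  20 → USB stick 1  [load 100/100]
5 USB sticks opened.

5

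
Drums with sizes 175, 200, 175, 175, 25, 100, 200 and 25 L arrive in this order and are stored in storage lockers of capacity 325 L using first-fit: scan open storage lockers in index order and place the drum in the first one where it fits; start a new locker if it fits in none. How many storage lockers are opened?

5

  175 → locker 1 (new)  [load 175/325]
  200 → locker 2 (new)  [load 200/325]
  175 → locker 3 (new)  [load 175/325]
  175 → locker 4 (new)  [load 175/325]
  25 → locker 1  [load 200/325]
  100 → locker 1  [load 300/325]
  200 → locker 5 (new)  [load 200/325]
  25 → locker 1  [load 325/325]
5 storage lockers opened.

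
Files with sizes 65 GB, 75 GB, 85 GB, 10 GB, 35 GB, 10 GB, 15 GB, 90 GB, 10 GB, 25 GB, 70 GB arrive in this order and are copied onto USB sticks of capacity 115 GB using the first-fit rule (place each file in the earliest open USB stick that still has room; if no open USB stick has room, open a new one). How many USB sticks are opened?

  65 → USB stick 1 (new)  [load 65/115]
  75 → USB stick 2 (new)  [load 75/115]
  85 → USB stick 3 (new)  [load 85/115]
  10 → USB stick 1  [load 75/115]
  35 → USB stick 1  [load 110/115]
  10 → USB stick 2  [load 85/115]
  15 → USB stick 2  [load 100/115]
  90 → USB stick 4 (new)  [load 90/115]
  10 → USB stick 2  [load 110/115]
  25 → USB stick 3  [load 110/115]
  70 → USB stick 5 (new)  [load 70/115]
5 USB sticks opened.

5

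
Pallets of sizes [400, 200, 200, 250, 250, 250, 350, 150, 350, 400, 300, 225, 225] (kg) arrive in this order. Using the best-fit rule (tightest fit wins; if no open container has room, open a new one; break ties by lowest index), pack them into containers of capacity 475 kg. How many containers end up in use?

9

  400 → container 1 (new)  [load 400/475]
  200 → container 2 (new)  [load 200/475]
  200 → container 2  [load 400/475]
  250 → container 3 (new)  [load 250/475]
  250 → container 4 (new)  [load 250/475]
  250 → container 5 (new)  [load 250/475]
  350 → container 6 (new)  [load 350/475]
  150 → container 3  [load 400/475]
  350 → container 7 (new)  [load 350/475]
  400 → container 8 (new)  [load 400/475]
  300 → container 9 (new)  [load 300/475]
  225 → container 4  [load 475/475]
  225 → container 5  [load 475/475]
9 containers opened.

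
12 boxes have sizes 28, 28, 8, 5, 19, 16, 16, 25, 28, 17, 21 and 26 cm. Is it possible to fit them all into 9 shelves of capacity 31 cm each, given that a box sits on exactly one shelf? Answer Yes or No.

Total = 237 cm; ⌈237/31⌉ = 8.
10 boxes each exceed half the capacity and cannot share a shelf, forcing at least 10 shelves.
At least 10 shelves are required, but only 9 are allowed.

No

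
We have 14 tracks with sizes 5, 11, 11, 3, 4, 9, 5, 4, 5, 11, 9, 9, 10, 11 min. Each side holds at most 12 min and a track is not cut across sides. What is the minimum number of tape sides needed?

Total = 11 + 11 + 11 + 11 + 10 + 9 + 9 + 9 + 5 + 5 + 5 + 4 + 4 + 3 = 107 min.
Lower bound: ⌈107/12⌉ = 9 tape sides.
A packing using 11 tape sides:
  side 1: 11 = 11
  side 2: 11 = 11
  side 3: 11 = 11
  side 4: 11 = 11
  side 5: 10 = 10
  side 6: 9 + 3 = 12
  side 7: 9 = 9
  side 8: 9 = 9
  side 9: 5 + 5 = 10
  side 10: 5 + 4 = 9
  side 11: 4 = 4
No arrangement into 10 tape sides stays within capacity, so 11 is optimal.

11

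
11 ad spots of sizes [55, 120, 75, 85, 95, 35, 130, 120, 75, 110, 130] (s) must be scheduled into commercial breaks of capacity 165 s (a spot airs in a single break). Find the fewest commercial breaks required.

8

Total = 130 + 130 + 120 + 120 + 110 + 95 + 85 + 75 + 75 + 55 + 35 = 1030 s.
Lower bound: ⌈1030/165⌉ = 7 commercial breaks.
A packing using 8 commercial breaks:
  break 1: 130 + 35 = 165
  break 2: 130 = 130
  break 3: 120 = 120
  break 4: 120 = 120
  break 5: 110 + 55 = 165
  break 6: 95 = 95
  break 7: 85 + 75 = 160
  break 8: 75 = 75
No arrangement into 7 commercial breaks stays within capacity, so 8 is optimal.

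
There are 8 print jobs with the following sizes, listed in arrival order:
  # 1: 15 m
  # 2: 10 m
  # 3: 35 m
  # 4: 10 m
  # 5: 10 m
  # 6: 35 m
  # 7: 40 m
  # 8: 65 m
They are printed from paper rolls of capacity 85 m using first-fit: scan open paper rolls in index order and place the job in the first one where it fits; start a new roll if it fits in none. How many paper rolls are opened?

  15 → roll 1 (new)  [load 15/85]
  10 → roll 1  [load 25/85]
  35 → roll 1  [load 60/85]
  10 → roll 1  [load 70/85]
  10 → roll 1  [load 80/85]
  35 → roll 2 (new)  [load 35/85]
  40 → roll 2  [load 75/85]
  65 → roll 3 (new)  [load 65/85]
3 paper rolls opened.

3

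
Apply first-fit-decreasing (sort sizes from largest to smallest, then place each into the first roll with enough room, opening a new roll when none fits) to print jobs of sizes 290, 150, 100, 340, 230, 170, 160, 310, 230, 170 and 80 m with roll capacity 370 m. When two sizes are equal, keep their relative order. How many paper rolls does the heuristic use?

Sorted descending: 340, 310, 290, 230, 230, 170, 170, 160, 150, 100, 80.
  340 → roll 1 (new)  [load 340/370]
  310 → roll 2 (new)  [load 310/370]
  290 → roll 3 (new)  [load 290/370]
  230 → roll 4 (new)  [load 230/370]
  230 → roll 5 (new)  [load 230/370]
  170 → roll 6 (new)  [load 170/370]
  170 → roll 6  [load 340/370]
  160 → roll 7 (new)  [load 160/370]
  150 → roll 7  [load 310/370]
  100 → roll 4  [load 330/370]
  80 → roll 3  [load 370/370]
7 paper rolls opened.

7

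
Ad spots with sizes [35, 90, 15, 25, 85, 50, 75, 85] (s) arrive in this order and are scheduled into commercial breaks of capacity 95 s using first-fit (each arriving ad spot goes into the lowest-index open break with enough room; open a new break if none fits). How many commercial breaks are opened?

6

  35 → break 1 (new)  [load 35/95]
  90 → break 2 (new)  [load 90/95]
  15 → break 1  [load 50/95]
  25 → break 1  [load 75/95]
  85 → break 3 (new)  [load 85/95]
  50 → break 4 (new)  [load 50/95]
  75 → break 5 (new)  [load 75/95]
  85 → break 6 (new)  [load 85/95]
6 commercial breaks opened.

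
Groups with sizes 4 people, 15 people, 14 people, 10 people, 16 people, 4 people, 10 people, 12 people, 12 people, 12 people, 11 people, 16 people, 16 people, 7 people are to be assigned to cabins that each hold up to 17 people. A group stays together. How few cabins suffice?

11

Total = 16 + 16 + 16 + 15 + 14 + 12 + 12 + 12 + 11 + 10 + 10 + 7 + 4 + 4 = 159 people.
Lower bound: ⌈159/17⌉ = 10 cabins.
Also, 11 groups each exceed 17/2 people, and no two of those can share a cabin, so at least 11 cabins are needed.
A packing using 11 cabins:
  cabin 1: 16 = 16
  cabin 2: 16 = 16
  cabin 3: 16 = 16
  cabin 4: 15 = 15
  cabin 5: 14 = 14
  cabin 6: 12 + 4 = 16
  cabin 7: 12 + 4 = 16
  cabin 8: 12 = 12
  cabin 9: 11 = 11
  cabin 10: 10 + 7 = 17
  cabin 11: 10 = 10
This matches the lower bound, so 11 is optimal.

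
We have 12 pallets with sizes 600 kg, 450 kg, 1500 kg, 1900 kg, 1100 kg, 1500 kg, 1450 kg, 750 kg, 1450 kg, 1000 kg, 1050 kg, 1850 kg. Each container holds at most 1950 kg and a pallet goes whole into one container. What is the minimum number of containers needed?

Total = 1900 + 1850 + 1500 + 1500 + 1450 + 1450 + 1100 + 1050 + 1000 + 750 + 600 + 450 = 14600 kg.
Lower bound: ⌈14600/1950⌉ = 8 containers.
Also, 9 pallets each exceed 975 kg, and no two of those can share a container, so at least 9 containers are needed.
A packing using 9 containers:
  container 1: 1900 = 1900
  container 2: 1850 = 1850
  container 3: 1500 + 450 = 1950
  container 4: 1500 = 1500
  container 5: 1450 = 1450
  container 6: 1450 = 1450
  container 7: 1100 + 750 = 1850
  container 8: 1050 + 600 = 1650
  container 9: 1000 = 1000
This matches the lower bound, so 9 is optimal.

9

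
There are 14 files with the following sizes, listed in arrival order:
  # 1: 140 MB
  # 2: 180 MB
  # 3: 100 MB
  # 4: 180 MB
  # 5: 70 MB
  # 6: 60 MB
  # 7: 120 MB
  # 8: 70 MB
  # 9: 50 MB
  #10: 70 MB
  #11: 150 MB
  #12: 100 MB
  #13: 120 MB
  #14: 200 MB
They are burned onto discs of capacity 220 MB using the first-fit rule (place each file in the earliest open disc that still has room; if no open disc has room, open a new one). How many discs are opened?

  140 → disc 1 (new)  [load 140/220]
  180 → disc 2 (new)  [load 180/220]
  100 → disc 3 (new)  [load 100/220]
  180 → disc 4 (new)  [load 180/220]
  70 → disc 1  [load 210/220]
  60 → disc 3  [load 160/220]
  120 → disc 5 (new)  [load 120/220]
  70 → disc 5  [load 190/220]
  50 → disc 3  [load 210/220]
  70 → disc 6 (new)  [load 70/220]
  150 → disc 6  [load 220/220]
  100 → disc 7 (new)  [load 100/220]
  120 → disc 7  [load 220/220]
  200 → disc 8 (new)  [load 200/220]
8 discs opened.

8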